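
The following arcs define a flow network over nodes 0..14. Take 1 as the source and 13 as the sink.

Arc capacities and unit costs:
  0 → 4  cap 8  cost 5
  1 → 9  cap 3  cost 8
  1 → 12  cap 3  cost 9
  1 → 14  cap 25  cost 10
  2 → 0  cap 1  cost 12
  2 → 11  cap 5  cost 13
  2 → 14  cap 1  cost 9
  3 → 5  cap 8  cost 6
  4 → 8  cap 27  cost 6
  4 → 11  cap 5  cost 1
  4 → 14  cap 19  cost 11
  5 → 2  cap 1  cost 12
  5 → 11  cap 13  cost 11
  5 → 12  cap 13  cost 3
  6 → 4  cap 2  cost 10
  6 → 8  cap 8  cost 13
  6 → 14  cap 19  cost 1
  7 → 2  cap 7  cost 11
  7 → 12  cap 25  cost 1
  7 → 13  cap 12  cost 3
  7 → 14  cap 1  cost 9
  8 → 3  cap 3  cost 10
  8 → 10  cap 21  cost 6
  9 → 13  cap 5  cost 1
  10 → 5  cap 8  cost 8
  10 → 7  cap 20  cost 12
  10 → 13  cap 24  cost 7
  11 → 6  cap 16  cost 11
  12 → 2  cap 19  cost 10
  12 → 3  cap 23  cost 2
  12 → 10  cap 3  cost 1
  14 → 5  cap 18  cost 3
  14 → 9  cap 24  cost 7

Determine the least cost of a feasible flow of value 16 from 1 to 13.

Minimum cost for 16 units: 602

shortest-cost path #1: 1→9→13 push 3 @ unit cost 9 (adds 27)
shortest-cost path #2: 1→12→10→13 push 3 @ unit cost 17 (adds 51)
shortest-cost path #3: 1→14→9→13 push 2 @ unit cost 18 (adds 36)
shortest-cost path #4: 1→14→5→11→6→8→10→13 push 8 @ unit cost 61 (adds 488)
total cost = 602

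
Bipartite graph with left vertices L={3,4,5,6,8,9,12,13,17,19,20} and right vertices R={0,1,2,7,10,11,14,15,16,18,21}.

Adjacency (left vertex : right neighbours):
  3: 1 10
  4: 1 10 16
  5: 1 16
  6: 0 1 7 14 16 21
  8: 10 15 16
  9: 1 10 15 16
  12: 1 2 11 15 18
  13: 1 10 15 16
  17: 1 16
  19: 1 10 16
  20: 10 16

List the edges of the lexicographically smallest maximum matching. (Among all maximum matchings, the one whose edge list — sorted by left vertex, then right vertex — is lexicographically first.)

|M| = 6 (so the lex-smallest maximum matching has 6 edges)
process left vertices in ascending order; for each, take the smallest-labelled available neighbour that still permits 6 edges overall, or leave it unmatched if none does
lex-smallest matching: {3-1, 4-10, 5-16, 6-0, 8-15, 12-2}

Lex-smallest maximum matching: {(3,1), (4,10), (5,16), (6,0), (8,15), (12,2)}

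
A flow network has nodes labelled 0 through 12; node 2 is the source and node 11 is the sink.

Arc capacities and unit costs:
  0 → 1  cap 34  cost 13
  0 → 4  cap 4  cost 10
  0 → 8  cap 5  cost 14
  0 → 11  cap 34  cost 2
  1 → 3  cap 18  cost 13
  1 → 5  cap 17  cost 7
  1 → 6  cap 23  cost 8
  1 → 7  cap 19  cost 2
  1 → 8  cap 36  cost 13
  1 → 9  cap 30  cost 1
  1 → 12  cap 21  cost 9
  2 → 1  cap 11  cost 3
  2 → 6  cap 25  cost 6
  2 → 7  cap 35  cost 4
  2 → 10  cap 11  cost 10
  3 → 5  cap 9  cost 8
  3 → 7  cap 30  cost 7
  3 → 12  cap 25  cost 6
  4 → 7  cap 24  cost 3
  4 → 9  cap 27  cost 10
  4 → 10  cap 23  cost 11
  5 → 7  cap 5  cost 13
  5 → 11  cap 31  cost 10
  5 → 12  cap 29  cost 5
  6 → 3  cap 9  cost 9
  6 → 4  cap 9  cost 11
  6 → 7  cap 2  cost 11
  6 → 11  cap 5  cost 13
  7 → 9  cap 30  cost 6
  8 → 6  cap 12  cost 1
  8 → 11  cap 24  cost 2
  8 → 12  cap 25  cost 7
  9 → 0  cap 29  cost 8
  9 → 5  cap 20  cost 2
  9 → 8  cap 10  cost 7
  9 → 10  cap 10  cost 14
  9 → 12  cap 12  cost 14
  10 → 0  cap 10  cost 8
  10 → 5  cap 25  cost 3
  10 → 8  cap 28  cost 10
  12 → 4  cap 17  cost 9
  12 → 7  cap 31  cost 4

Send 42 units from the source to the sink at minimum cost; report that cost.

shortest-cost path #1: 2→1→9→8→11 push 10 @ unit cost 13 (adds 130)
shortest-cost path #2: 2→1→9→0→11 push 1 @ unit cost 14 (adds 14)
shortest-cost path #3: 2→6→11 push 5 @ unit cost 19 (adds 95)
shortest-cost path #4: 2→7→9→0→11 push 26 @ unit cost 20 (adds 520)
total cost = 759

Minimum cost for 42 units: 759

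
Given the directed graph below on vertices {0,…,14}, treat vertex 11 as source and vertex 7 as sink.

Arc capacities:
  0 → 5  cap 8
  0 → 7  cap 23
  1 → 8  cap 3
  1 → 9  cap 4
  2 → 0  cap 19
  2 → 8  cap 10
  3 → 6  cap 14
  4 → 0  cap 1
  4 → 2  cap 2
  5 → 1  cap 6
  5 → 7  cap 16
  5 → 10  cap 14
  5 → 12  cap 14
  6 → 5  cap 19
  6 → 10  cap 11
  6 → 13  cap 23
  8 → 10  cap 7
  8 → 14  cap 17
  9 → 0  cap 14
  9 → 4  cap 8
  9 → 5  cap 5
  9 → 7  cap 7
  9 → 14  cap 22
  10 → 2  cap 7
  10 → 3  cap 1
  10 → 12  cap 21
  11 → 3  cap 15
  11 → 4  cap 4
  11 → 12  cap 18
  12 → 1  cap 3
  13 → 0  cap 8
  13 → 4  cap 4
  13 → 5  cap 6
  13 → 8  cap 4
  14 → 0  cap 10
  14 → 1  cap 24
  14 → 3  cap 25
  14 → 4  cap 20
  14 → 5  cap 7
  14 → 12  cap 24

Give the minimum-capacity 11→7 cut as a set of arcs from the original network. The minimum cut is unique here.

Min-cut arcs: {(3,6), (4,0), (4,2), (12,1)} (total capacity 20)

augment #1: 11→4→0→7 push 1
augment #2: 11→3→6→5→7 push 14
augment #3: 11→4→2→0→7 push 2
augment #4: 11→12→1→9→7 push 3
max flow = 20; residual-reachable set from 11 gives S-side
cut edges (S→T): {(3,6), (4,0), (4,2), (12,1)} total cap 20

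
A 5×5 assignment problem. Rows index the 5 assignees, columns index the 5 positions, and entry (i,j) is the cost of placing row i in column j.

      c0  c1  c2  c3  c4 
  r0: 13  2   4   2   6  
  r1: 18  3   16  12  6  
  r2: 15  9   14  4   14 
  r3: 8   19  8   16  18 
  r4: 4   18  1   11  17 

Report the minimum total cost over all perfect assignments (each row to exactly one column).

optimal assignment: row0→col1 (cost 2), row1→col4 (cost 6), row2→col3 (cost 4), row3→col0 (cost 8), row4→col2 (cost 1)
total = 2 + 6 + 4 + 8 + 1 = 21

Minimum assignment cost: 21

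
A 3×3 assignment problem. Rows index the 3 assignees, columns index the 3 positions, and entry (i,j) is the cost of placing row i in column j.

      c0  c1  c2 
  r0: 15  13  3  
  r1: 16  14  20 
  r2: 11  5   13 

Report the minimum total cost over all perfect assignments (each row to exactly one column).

optimal assignment: row0→col2 (cost 3), row1→col0 (cost 16), row2→col1 (cost 5)
total = 3 + 16 + 5 = 24

Minimum assignment cost: 24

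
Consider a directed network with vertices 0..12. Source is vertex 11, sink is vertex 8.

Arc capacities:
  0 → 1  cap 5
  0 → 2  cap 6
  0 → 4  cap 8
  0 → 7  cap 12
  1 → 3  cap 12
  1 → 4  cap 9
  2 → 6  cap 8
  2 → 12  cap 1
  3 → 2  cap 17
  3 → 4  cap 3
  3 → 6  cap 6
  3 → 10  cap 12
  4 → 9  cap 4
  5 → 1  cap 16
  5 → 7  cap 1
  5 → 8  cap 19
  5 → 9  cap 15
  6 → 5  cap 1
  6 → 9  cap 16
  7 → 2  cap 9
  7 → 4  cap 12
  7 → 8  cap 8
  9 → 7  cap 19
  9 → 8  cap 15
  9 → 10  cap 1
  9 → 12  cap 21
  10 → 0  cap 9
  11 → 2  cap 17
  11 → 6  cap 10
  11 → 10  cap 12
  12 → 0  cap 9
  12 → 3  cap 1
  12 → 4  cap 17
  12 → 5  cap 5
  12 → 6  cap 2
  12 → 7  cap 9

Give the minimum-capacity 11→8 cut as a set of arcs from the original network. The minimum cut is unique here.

augment #1: 11→6→5→8 push 1
augment #2: 11→6→9→8 push 9
augment #3: 11→2→6→9→8 push 6
augment #4: 11→2→12→5→8 push 1
augment #5: 11→10→0→7→8 push 8
augment #6: 11→2→6→9→12→5→8 push 1
augment #7: 11→10→0→4→9→12→5→8 push 1
max flow = 27; residual-reachable set from 11 gives S-side
cut edges (S→T): {(2,12), (6,5), (6,9), (10,0)} total cap 27

Min-cut arcs: {(2,12), (6,5), (6,9), (10,0)} (total capacity 27)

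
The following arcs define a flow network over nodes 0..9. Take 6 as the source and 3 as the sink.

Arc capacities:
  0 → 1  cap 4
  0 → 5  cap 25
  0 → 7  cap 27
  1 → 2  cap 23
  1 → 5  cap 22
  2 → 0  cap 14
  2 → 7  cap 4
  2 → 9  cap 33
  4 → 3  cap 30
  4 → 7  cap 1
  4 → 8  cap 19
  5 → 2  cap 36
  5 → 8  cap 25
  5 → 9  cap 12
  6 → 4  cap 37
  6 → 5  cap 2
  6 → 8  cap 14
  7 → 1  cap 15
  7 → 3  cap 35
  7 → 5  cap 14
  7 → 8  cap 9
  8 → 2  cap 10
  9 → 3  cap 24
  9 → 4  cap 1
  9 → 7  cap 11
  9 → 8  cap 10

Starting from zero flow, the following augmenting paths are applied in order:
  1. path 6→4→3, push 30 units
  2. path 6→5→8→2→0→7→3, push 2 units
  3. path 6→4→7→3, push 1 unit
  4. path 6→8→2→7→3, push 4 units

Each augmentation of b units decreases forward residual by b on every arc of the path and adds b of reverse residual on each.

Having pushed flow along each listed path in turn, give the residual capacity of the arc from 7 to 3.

Residual capacity of (7,3): 28

after path 1 (6→4→3, push 30): res(7,3)=35
after path 2 (6→5→8→2→0→7→3, push 2): res(7,3)=33
after path 3 (6→4→7→3, push 1): res(7,3)=32
after path 4 (6→8→2→7→3, push 4): res(7,3)=28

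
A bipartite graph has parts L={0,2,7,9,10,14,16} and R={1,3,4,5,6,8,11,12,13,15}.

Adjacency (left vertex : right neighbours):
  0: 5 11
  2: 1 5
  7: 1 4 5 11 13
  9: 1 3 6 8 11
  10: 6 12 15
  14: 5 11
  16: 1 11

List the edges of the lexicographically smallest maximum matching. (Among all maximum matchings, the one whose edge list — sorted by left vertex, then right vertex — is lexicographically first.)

Lex-smallest maximum matching: {(0,5), (2,1), (7,4), (9,3), (10,6), (14,11)}

|M| = 6 (so the lex-smallest maximum matching has 6 edges)
process left vertices in ascending order; for each, take the smallest-labelled available neighbour that still permits 6 edges overall, or leave it unmatched if none does
lex-smallest matching: {0-5, 2-1, 7-4, 9-3, 10-6, 14-11}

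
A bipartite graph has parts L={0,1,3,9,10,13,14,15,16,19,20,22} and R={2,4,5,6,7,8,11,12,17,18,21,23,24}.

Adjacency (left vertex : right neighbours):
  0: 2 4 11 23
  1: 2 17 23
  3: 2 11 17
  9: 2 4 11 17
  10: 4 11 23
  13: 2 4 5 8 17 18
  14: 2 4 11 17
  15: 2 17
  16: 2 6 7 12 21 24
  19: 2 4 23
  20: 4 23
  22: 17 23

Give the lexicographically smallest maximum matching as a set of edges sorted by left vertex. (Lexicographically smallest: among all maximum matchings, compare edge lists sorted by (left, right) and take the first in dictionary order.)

Lex-smallest maximum matching: {(0,2), (1,17), (3,11), (9,4), (10,23), (13,5), (16,6)}

|M| = 7 (so the lex-smallest maximum matching has 7 edges)
process left vertices in ascending order; for each, take the smallest-labelled available neighbour that still permits 7 edges overall, or leave it unmatched if none does
lex-smallest matching: {0-2, 1-17, 3-11, 9-4, 10-23, 13-5, 16-6}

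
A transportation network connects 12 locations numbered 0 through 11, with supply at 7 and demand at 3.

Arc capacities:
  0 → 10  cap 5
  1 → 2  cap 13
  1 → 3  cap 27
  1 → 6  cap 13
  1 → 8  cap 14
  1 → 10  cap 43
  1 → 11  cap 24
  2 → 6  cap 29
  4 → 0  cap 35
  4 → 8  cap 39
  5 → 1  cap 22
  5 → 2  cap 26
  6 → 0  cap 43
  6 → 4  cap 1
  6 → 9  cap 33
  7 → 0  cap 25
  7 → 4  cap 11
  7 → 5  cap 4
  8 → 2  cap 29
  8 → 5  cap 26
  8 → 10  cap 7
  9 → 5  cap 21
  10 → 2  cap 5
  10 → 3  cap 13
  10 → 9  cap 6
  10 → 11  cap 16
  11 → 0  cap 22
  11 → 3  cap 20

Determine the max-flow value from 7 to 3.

Maximum flow value: 20

augment #1: 7→0→10→3 bottleneck 5, total now 5
augment #2: 7→5→1→3 bottleneck 4, total now 9
augment #3: 7→4→8→10→3 bottleneck 7, total now 16
augment #4: 7→4→8→5→1→3 bottleneck 4, total now 20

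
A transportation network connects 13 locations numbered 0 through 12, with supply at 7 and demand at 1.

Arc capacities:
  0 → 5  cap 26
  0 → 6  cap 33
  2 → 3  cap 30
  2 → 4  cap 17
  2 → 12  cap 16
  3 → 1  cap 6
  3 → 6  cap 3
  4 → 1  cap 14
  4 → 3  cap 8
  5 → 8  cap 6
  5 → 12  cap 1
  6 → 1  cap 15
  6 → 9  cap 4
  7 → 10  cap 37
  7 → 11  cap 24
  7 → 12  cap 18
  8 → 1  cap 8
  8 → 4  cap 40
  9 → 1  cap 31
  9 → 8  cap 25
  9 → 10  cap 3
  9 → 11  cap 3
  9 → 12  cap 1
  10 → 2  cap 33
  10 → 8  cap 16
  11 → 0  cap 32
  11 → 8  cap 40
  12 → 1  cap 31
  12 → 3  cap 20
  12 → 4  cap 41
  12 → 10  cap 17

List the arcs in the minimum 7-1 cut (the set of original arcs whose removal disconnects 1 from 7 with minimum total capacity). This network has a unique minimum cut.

Min-cut arcs: {(3,1), (4,1), (6,1), (6,9), (8,1), (12,1)} (total capacity 78)

augment #1: 7→12→1 push 18
augment #2: 7→10→8→1 push 8
augment #3: 7→10→2→3→1 push 6
augment #4: 7→10→2→4→1 push 14
augment #5: 7→10→2→12→1 push 9
augment #6: 7→11→0→6→1 push 15
augment #7: 7→11→0→5→12→1 push 1
augment #8: 7→11→0→6→9→1 push 4
augment #9: 7→11→8→4→2→12→1 push 3
max flow = 78; residual-reachable set from 7 gives S-side
cut edges (S→T): {(3,1), (4,1), (6,1), (6,9), (8,1), (12,1)} total cap 78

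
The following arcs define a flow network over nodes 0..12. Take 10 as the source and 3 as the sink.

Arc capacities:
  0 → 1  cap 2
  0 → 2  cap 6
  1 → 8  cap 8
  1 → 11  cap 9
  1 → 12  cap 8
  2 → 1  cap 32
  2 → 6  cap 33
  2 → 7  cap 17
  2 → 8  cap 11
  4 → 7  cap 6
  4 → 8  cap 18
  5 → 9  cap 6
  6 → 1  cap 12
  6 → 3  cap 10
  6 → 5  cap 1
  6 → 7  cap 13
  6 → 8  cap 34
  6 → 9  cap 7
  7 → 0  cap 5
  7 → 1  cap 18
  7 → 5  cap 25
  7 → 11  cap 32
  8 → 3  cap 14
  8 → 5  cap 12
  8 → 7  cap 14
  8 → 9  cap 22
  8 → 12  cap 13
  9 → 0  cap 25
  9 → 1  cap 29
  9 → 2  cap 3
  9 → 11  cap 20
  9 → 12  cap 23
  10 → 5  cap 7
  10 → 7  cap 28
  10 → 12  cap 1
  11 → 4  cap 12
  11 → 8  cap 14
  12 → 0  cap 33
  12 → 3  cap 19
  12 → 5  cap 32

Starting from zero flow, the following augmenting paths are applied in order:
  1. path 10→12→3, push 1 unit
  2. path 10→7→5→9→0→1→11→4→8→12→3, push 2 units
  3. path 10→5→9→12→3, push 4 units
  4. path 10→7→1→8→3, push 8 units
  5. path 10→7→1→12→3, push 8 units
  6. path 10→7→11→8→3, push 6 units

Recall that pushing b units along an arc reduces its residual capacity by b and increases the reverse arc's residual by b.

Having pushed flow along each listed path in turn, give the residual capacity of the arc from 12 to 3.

after path 1 (10→12→3, push 1): res(12,3)=18
after path 2 (10→7→5→9→0→1→11→4→8→12→3, push 2): res(12,3)=16
after path 3 (10→5→9→12→3, push 4): res(12,3)=12
after path 4 (10→7→1→8→3, push 8): res(12,3)=12
after path 5 (10→7→1→12→3, push 8): res(12,3)=4
after path 6 (10→7→11→8→3, push 6): res(12,3)=4

Residual capacity of (12,3): 4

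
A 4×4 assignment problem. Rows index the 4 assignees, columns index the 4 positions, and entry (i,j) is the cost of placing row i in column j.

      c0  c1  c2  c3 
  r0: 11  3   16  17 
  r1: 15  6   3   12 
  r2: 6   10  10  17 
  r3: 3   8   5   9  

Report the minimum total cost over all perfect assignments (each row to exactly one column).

Minimum assignment cost: 21

optimal assignment: row0→col1 (cost 3), row1→col2 (cost 3), row2→col0 (cost 6), row3→col3 (cost 9)
total = 3 + 3 + 6 + 9 = 21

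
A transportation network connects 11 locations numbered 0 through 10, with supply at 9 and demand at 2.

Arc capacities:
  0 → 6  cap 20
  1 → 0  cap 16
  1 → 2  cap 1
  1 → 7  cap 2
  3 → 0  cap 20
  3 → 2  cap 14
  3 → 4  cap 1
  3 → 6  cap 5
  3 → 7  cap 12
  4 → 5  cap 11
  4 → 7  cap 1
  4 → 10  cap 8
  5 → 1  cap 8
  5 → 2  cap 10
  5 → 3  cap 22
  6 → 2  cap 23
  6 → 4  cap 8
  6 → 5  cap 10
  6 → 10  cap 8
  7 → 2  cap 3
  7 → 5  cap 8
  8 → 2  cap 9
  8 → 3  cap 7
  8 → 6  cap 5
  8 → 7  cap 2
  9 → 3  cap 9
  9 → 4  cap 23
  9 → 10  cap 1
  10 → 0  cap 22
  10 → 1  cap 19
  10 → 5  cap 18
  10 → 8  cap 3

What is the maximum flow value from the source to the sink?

augment #1: 9→3→2 bottleneck 9, total now 9
augment #2: 9→4→5→2 bottleneck 10, total now 19
augment #3: 9→4→7→2 bottleneck 1, total now 20
augment #4: 9→10→1→2 bottleneck 1, total now 21
augment #5: 9→4→5→3→2 bottleneck 1, total now 22
augment #6: 9→4→10→8→2 bottleneck 3, total now 25
augment #7: 9→4→10→0→6→2 bottleneck 5, total now 30

Maximum flow value: 30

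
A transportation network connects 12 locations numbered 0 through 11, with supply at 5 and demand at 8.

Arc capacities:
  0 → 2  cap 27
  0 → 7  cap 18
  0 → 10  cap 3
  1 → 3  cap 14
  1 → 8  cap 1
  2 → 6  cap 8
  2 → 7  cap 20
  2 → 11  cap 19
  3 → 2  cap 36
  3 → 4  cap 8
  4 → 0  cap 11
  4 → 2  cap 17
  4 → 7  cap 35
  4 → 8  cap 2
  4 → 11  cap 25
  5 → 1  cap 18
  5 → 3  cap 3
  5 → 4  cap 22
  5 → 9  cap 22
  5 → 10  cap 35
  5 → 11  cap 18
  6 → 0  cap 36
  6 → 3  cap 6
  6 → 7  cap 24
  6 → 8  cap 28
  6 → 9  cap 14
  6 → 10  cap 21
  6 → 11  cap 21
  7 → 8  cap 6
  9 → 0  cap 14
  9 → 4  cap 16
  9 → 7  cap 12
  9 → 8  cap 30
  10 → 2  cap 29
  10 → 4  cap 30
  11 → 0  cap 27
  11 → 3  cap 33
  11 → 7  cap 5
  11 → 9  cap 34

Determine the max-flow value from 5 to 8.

Maximum flow value: 47

augment #1: 5→1→8 bottleneck 1, total now 1
augment #2: 5→4→8 bottleneck 2, total now 3
augment #3: 5→9→8 bottleneck 22, total now 25
augment #4: 5→4→7→8 bottleneck 6, total now 31
augment #5: 5→11→9→8 bottleneck 8, total now 39
augment #6: 5→3→2→6→8 bottleneck 3, total now 42
augment #7: 5→4→2→6→8 bottleneck 5, total now 47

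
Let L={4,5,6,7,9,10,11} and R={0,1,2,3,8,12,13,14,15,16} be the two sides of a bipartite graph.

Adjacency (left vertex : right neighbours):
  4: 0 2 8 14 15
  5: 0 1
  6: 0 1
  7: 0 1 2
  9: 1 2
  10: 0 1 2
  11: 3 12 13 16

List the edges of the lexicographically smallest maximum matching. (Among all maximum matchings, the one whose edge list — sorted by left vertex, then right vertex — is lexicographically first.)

Lex-smallest maximum matching: {(4,8), (5,0), (6,1), (7,2), (11,3)}

|M| = 5 (so the lex-smallest maximum matching has 5 edges)
process left vertices in ascending order; for each, take the smallest-labelled available neighbour that still permits 5 edges overall, or leave it unmatched if none does
lex-smallest matching: {4-8, 5-0, 6-1, 7-2, 11-3}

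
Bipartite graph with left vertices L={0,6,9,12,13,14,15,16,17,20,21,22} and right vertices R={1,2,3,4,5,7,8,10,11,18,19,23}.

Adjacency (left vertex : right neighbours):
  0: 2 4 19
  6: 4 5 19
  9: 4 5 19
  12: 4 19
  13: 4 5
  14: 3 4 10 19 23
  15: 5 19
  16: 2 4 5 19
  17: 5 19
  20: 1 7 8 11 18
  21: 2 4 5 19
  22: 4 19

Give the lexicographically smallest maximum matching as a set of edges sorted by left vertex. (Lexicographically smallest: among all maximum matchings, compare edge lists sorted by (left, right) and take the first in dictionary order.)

Lex-smallest maximum matching: {(0,2), (6,4), (9,5), (12,19), (14,3), (20,1)}

|M| = 6 (so the lex-smallest maximum matching has 6 edges)
process left vertices in ascending order; for each, take the smallest-labelled available neighbour that still permits 6 edges overall, or leave it unmatched if none does
lex-smallest matching: {0-2, 6-4, 9-5, 12-19, 14-3, 20-1}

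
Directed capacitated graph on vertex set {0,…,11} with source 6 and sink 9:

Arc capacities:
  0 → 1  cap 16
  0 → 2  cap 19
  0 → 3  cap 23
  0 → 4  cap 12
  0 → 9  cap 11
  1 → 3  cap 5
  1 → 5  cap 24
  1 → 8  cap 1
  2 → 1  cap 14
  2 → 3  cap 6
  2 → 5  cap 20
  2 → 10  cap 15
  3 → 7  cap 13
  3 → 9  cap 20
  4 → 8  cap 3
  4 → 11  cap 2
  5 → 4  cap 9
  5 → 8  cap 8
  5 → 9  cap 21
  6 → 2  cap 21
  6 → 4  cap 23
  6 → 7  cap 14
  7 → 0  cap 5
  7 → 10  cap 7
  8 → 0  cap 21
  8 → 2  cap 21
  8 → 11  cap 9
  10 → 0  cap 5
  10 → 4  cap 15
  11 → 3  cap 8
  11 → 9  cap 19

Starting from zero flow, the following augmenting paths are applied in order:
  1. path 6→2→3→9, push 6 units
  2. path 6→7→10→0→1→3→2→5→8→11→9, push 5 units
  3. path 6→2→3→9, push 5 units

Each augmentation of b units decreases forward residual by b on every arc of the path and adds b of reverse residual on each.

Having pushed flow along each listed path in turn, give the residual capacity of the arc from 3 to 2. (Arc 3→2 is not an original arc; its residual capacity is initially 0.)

after path 1 (6→2→3→9, push 6): res(3,2)=6
after path 2 (6→7→10→0→1→3→2→5→8→11→9, push 5): res(3,2)=1
after path 3 (6→2→3→9, push 5): res(3,2)=6

Residual capacity of (3,2): 6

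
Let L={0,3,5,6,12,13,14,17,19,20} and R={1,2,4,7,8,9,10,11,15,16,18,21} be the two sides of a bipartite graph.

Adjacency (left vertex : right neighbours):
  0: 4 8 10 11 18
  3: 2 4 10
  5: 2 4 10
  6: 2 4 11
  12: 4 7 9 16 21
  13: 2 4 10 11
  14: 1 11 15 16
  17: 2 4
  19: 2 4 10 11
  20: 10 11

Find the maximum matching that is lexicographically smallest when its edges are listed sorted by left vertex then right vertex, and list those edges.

|M| = 7 (so the lex-smallest maximum matching has 7 edges)
process left vertices in ascending order; for each, take the smallest-labelled available neighbour that still permits 7 edges overall, or leave it unmatched if none does
lex-smallest matching: {0-8, 3-2, 5-4, 6-11, 12-7, 13-10, 14-1}

Lex-smallest maximum matching: {(0,8), (3,2), (5,4), (6,11), (12,7), (13,10), (14,1)}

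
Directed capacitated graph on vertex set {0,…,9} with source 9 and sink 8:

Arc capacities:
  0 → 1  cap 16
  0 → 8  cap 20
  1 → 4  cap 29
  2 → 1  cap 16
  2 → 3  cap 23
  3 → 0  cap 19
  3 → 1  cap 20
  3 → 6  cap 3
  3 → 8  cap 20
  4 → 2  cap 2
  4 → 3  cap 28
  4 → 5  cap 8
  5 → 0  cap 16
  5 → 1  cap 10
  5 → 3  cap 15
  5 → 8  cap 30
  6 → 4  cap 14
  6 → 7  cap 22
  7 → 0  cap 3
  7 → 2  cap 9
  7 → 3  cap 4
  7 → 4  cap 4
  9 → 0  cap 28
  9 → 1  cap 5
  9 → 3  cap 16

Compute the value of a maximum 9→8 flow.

Maximum flow value: 48

augment #1: 9→0→8 bottleneck 20, total now 20
augment #2: 9→3→8 bottleneck 16, total now 36
augment #3: 9→1→4→3→8 bottleneck 4, total now 40
augment #4: 9→1→4→5→8 bottleneck 1, total now 41
augment #5: 9→0→1→4→5→8 bottleneck 7, total now 48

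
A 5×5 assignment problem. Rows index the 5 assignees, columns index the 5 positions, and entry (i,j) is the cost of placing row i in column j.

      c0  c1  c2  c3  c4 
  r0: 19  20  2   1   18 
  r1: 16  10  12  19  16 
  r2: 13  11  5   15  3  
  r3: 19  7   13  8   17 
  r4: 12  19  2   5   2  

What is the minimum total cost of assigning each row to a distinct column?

optimal assignment: row0→col3 (cost 1), row1→col0 (cost 16), row2→col4 (cost 3), row3→col1 (cost 7), row4→col2 (cost 2)
total = 1 + 16 + 3 + 7 + 2 = 29

Minimum assignment cost: 29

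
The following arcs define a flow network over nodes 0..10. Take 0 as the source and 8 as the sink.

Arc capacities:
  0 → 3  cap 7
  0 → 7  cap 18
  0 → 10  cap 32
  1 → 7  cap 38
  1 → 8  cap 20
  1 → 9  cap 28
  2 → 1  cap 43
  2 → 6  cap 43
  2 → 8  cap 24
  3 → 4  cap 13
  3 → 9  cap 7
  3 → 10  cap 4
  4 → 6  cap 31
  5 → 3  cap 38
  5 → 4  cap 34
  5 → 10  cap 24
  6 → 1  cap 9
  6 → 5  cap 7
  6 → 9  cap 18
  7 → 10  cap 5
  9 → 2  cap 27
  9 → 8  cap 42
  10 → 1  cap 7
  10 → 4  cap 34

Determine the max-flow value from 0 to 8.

Maximum flow value: 41

augment #1: 0→3→9→8 bottleneck 7, total now 7
augment #2: 0→10→1→8 bottleneck 7, total now 14
augment #3: 0→10→4→6→1→8 bottleneck 9, total now 23
augment #4: 0→10→4→6→9→8 bottleneck 16, total now 39
augment #5: 0→7→10→4→6→9→8 bottleneck 2, total now 41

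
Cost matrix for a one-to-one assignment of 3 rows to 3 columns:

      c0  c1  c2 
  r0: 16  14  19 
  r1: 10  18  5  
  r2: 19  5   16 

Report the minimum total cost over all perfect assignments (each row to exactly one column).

optimal assignment: row0→col0 (cost 16), row1→col2 (cost 5), row2→col1 (cost 5)
total = 16 + 5 + 5 = 26

Minimum assignment cost: 26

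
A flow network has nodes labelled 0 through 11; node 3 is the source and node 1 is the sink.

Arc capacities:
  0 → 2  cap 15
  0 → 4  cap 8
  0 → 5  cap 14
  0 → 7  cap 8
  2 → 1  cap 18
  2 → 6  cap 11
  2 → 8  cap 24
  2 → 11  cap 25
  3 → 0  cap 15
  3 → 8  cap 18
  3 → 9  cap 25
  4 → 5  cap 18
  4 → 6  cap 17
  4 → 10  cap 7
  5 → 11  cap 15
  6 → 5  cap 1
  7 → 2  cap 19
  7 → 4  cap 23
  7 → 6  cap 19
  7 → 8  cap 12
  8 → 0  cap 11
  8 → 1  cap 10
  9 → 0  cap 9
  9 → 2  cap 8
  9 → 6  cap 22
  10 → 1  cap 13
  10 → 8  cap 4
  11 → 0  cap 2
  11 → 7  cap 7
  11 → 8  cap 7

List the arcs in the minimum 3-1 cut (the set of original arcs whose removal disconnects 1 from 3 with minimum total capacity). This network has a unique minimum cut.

augment #1: 3→8→1 push 10
augment #2: 3→0→2→1 push 15
augment #3: 3→9→2→1 push 3
augment #4: 3→8→0→4→10→1 push 7
max flow = 35; residual-reachable set from 3 gives S-side
cut edges (S→T): {(2,1), (4,10), (8,1)} total cap 35

Min-cut arcs: {(2,1), (4,10), (8,1)} (total capacity 35)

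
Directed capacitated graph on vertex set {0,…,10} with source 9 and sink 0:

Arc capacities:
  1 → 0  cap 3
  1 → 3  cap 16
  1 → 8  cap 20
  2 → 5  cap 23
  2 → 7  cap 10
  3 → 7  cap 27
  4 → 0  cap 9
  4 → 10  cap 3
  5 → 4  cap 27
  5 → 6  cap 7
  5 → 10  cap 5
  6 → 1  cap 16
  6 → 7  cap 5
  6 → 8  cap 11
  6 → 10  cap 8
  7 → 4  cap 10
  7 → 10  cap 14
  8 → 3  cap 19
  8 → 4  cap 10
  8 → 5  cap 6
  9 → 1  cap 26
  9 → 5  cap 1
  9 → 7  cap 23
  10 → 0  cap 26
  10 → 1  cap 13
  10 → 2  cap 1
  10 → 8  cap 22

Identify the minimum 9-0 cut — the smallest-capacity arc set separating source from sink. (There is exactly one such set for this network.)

Min-cut arcs: {(1,0), (4,0), (4,10), (7,10), (8,5), (9,5)} (total capacity 36)

augment #1: 9→1→0 push 3
augment #2: 9→5→4→0 push 1
augment #3: 9→7→4→0 push 8
augment #4: 9→7→10→0 push 14
augment #5: 9→7→4→10→0 push 1
augment #6: 9→1→8→4→10→0 push 2
augment #7: 9→1→8→5→10→0 push 5
augment #8: 9→1→8→5→6→10→0 push 1
augment #9: 9→1→8→4→5→6→10→0 push 1
max flow = 36; residual-reachable set from 9 gives S-side
cut edges (S→T): {(1,0), (4,0), (4,10), (7,10), (8,5), (9,5)} total cap 36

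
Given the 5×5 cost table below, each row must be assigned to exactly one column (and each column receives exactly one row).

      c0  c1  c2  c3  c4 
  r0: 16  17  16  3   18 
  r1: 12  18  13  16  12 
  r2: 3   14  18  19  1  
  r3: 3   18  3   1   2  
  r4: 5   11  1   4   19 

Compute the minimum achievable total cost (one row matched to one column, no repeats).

Minimum assignment cost: 26

optimal assignment: row0→col3 (cost 3), row1→col1 (cost 18), row2→col4 (cost 1), row3→col0 (cost 3), row4→col2 (cost 1)
total = 3 + 18 + 1 + 3 + 1 = 26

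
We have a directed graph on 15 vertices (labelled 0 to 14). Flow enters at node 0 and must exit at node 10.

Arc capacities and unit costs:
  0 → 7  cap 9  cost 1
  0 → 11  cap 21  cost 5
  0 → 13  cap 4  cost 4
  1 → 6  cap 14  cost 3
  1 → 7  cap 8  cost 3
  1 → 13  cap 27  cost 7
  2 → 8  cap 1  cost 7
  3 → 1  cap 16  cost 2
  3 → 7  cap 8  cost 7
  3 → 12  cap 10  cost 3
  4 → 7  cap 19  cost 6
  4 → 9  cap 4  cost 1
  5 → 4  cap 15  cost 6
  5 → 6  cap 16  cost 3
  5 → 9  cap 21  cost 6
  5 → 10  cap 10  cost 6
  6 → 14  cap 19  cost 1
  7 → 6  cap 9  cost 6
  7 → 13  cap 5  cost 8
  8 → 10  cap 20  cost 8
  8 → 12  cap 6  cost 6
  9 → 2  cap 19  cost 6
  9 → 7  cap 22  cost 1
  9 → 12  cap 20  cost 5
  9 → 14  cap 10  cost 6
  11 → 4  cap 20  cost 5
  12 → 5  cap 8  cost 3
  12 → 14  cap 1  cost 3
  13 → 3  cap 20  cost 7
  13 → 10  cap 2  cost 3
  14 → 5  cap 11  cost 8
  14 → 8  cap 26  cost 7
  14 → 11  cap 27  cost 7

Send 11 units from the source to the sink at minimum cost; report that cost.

Minimum cost for 11 units: 212

shortest-cost path #1: 0→13→10 push 2 @ unit cost 7 (adds 14)
shortest-cost path #2: 0→7→6→14→5→10 push 9 @ unit cost 22 (adds 198)
total cost = 212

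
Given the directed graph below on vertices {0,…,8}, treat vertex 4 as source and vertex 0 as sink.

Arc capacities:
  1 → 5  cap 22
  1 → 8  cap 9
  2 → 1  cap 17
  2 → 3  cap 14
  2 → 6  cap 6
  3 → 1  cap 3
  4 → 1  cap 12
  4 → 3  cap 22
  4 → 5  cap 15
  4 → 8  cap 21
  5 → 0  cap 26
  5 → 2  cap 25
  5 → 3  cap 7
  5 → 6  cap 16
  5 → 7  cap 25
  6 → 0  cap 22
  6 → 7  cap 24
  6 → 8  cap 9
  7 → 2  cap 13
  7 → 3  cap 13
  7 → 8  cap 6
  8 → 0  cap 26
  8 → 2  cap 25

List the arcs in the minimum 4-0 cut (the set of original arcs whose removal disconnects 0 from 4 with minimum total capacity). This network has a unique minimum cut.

Min-cut arcs: {(3,1), (4,1), (4,5), (4,8)} (total capacity 51)

augment #1: 4→5→0 push 15
augment #2: 4→8→0 push 21
augment #3: 4→1→5→0 push 11
augment #4: 4→1→8→0 push 1
augment #5: 4→3→1→8→0 push 3
max flow = 51; residual-reachable set from 4 gives S-side
cut edges (S→T): {(3,1), (4,1), (4,5), (4,8)} total cap 51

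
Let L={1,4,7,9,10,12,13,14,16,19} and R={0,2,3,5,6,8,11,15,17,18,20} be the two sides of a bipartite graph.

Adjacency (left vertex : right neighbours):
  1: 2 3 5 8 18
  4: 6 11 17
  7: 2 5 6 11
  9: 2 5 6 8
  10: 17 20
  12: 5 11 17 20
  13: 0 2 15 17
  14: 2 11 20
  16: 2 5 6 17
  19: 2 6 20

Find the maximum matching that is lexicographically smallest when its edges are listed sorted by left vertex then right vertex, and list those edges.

|M| = 9 (so the lex-smallest maximum matching has 9 edges)
process left vertices in ascending order; for each, take the smallest-labelled available neighbour that still permits 9 edges overall, or leave it unmatched if none does
lex-smallest matching: {1-3, 4-6, 7-2, 9-8, 10-17, 12-5, 13-0, 14-11, 19-20}

Lex-smallest maximum matching: {(1,3), (4,6), (7,2), (9,8), (10,17), (12,5), (13,0), (14,11), (19,20)}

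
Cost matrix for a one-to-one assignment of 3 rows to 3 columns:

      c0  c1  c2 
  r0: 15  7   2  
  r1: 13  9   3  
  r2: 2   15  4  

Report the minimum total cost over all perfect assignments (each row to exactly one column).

optimal assignment: row0→col1 (cost 7), row1→col2 (cost 3), row2→col0 (cost 2)
total = 7 + 3 + 2 = 12

Minimum assignment cost: 12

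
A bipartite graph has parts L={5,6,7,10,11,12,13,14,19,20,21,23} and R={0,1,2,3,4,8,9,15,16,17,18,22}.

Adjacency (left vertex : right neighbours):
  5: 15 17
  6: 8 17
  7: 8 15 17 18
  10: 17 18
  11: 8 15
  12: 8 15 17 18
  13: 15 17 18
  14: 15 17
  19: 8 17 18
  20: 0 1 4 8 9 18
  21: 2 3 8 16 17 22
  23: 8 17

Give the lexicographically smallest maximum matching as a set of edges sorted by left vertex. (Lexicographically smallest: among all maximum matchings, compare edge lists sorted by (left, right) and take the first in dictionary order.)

Lex-smallest maximum matching: {(5,15), (6,8), (7,17), (10,18), (20,0), (21,2)}

|M| = 6 (so the lex-smallest maximum matching has 6 edges)
process left vertices in ascending order; for each, take the smallest-labelled available neighbour that still permits 6 edges overall, or leave it unmatched if none does
lex-smallest matching: {5-15, 6-8, 7-17, 10-18, 20-0, 21-2}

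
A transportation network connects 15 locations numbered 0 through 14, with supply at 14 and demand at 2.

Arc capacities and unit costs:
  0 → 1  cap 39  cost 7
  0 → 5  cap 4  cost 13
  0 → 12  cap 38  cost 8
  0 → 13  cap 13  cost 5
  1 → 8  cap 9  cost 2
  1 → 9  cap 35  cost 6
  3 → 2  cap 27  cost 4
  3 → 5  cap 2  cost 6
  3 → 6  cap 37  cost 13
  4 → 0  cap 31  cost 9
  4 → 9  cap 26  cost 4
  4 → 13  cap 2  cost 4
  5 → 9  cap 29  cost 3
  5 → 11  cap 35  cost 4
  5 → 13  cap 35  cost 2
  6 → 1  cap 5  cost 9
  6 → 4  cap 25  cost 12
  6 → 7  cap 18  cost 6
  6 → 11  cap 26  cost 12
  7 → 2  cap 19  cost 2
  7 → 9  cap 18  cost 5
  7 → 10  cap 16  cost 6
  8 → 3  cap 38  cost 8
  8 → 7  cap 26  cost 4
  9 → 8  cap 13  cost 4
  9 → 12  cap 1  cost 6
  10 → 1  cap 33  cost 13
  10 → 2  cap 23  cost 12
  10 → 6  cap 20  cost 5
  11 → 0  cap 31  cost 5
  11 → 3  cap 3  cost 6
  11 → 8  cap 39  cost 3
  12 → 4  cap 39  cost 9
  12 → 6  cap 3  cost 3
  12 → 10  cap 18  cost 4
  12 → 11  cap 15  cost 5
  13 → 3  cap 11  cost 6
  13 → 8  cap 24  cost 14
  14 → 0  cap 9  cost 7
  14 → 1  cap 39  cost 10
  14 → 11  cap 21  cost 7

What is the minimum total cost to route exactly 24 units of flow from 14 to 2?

shortest-cost path #1: 14→11→8→7→2 push 19 @ unit cost 16 (adds 304)
shortest-cost path #2: 14→11→3→2 push 2 @ unit cost 17 (adds 34)
shortest-cost path #3: 14→1→8→11→3→2 push 1 @ unit cost 19 (adds 19)
shortest-cost path #4: 14→0→13→3→2 push 2 @ unit cost 22 (adds 44)
total cost = 401

Minimum cost for 24 units: 401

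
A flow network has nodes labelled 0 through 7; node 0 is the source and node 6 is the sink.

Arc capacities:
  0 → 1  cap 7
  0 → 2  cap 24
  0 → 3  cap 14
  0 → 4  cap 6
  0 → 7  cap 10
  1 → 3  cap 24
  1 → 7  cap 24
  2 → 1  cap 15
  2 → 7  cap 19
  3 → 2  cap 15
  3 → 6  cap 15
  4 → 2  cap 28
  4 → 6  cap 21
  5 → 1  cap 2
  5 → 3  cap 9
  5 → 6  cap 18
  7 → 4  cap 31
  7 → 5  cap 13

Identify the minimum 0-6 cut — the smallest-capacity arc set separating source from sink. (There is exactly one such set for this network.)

Min-cut arcs: {(3,6), (4,6), (7,5)} (total capacity 49)

augment #1: 0→3→6 push 14
augment #2: 0→4→6 push 6
augment #3: 0→1→3→6 push 1
augment #4: 0→7→4→6 push 10
augment #5: 0→1→7→4→6 push 5
augment #6: 0→1→7→5→6 push 1
augment #7: 0→2→7→5→6 push 12
max flow = 49; residual-reachable set from 0 gives S-side
cut edges (S→T): {(3,6), (4,6), (7,5)} total cap 49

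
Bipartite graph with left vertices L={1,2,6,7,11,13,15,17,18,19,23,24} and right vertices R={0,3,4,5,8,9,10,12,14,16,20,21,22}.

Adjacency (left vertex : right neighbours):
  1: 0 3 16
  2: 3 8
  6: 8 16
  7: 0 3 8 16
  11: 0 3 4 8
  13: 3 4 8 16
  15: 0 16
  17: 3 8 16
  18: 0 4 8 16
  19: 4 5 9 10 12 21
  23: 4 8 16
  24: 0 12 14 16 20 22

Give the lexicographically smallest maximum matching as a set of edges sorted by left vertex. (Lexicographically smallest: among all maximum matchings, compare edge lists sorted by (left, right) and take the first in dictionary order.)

|M| = 7 (so the lex-smallest maximum matching has 7 edges)
process left vertices in ascending order; for each, take the smallest-labelled available neighbour that still permits 7 edges overall, or leave it unmatched if none does
lex-smallest matching: {1-0, 2-3, 6-8, 7-16, 11-4, 19-5, 24-12}

Lex-smallest maximum matching: {(1,0), (2,3), (6,8), (7,16), (11,4), (19,5), (24,12)}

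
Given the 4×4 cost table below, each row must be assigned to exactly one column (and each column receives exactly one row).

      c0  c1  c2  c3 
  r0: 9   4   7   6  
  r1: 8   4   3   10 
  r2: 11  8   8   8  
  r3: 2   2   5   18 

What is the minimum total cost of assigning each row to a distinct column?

Minimum assignment cost: 17

optimal assignment: row0→col1 (cost 4), row1→col2 (cost 3), row2→col3 (cost 8), row3→col0 (cost 2)
total = 4 + 3 + 8 + 2 = 17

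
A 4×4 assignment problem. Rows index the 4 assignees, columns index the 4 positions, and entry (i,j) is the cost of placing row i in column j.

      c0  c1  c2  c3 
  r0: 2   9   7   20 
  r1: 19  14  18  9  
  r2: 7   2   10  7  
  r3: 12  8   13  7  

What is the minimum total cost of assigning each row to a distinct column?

optimal assignment: row0→col0 (cost 2), row1→col3 (cost 9), row2→col1 (cost 2), row3→col2 (cost 13)
total = 2 + 9 + 2 + 13 = 26

Minimum assignment cost: 26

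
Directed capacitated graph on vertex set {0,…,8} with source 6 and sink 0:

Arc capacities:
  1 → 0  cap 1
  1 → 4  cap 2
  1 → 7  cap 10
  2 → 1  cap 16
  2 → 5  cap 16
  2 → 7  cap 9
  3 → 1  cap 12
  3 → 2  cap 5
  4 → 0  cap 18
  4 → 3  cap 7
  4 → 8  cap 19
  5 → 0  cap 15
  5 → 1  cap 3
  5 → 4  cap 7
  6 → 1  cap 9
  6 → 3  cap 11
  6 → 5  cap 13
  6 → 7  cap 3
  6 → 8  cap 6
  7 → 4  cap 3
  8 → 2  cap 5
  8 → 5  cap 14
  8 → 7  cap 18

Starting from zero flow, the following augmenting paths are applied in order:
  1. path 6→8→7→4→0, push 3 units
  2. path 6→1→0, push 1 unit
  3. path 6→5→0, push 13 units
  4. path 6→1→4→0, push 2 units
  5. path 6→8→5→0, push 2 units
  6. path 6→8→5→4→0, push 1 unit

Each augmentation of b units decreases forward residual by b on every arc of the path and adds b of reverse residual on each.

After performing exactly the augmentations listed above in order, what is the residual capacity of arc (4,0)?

Residual capacity of (4,0): 12

after path 1 (6→8→7→4→0, push 3): res(4,0)=15
after path 2 (6→1→0, push 1): res(4,0)=15
after path 3 (6→5→0, push 13): res(4,0)=15
after path 4 (6→1→4→0, push 2): res(4,0)=13
after path 5 (6→8→5→0, push 2): res(4,0)=13
after path 6 (6→8→5→4→0, push 1): res(4,0)=12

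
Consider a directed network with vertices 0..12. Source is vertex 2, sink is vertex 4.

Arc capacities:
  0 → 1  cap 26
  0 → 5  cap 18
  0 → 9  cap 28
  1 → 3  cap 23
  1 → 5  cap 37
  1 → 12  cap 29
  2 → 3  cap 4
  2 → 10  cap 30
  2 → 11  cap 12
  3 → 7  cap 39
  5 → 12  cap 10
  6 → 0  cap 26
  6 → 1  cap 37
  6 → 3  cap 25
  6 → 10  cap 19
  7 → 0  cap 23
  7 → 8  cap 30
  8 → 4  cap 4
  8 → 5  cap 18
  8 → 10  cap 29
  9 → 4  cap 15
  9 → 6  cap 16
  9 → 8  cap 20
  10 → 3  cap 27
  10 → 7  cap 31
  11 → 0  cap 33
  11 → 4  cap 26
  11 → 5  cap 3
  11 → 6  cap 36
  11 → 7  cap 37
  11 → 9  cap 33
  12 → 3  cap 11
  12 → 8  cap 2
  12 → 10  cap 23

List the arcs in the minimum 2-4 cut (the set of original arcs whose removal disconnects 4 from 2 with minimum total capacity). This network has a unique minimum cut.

augment #1: 2→11→4 push 12
augment #2: 2→3→7→8→4 push 4
augment #3: 2→10→7→0→9→4 push 15
max flow = 31; residual-reachable set from 2 gives S-side
cut edges (S→T): {(2,11), (8,4), (9,4)} total cap 31

Min-cut arcs: {(2,11), (8,4), (9,4)} (total capacity 31)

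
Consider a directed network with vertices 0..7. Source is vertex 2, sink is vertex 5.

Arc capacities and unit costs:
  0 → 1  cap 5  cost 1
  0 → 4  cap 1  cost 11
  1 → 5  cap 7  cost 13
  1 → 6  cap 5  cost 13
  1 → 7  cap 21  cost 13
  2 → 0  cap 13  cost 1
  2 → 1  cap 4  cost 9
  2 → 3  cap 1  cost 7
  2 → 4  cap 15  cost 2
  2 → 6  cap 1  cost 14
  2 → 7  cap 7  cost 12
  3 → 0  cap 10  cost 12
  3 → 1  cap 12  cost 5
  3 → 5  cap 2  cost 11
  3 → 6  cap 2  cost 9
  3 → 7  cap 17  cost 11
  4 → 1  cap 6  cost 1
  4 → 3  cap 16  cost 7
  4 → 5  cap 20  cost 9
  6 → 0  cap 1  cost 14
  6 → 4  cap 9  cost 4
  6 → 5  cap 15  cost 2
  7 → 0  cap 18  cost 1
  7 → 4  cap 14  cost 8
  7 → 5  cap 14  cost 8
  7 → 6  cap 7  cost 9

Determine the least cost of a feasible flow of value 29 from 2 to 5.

shortest-cost path #1: 2→4→5 push 15 @ unit cost 11 (adds 165)
shortest-cost path #2: 2→0→1→5 push 5 @ unit cost 15 (adds 75)
shortest-cost path #3: 2→6→5 push 1 @ unit cost 16 (adds 16)
shortest-cost path #4: 2→3→5 push 1 @ unit cost 18 (adds 18)
shortest-cost path #5: 2→7→5 push 7 @ unit cost 20 (adds 140)
total cost = 414

Minimum cost for 29 units: 414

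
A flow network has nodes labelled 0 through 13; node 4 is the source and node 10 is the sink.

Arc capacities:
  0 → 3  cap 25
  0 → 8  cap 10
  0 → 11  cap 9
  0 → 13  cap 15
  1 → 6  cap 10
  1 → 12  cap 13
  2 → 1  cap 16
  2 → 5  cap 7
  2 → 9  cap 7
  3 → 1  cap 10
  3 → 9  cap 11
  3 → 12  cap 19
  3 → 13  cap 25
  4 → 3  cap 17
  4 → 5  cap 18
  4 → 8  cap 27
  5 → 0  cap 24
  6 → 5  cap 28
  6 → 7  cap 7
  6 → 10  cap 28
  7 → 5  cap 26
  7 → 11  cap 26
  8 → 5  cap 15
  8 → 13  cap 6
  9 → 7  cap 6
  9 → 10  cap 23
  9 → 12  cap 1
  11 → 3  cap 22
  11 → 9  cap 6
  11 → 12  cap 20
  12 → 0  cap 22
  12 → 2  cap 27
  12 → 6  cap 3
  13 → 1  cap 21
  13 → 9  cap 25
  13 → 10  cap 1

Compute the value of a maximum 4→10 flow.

Maximum flow value: 37

augment #1: 4→3→9→10 bottleneck 11, total now 11
augment #2: 4→3→13→10 bottleneck 1, total now 12
augment #3: 4→3→1→6→10 bottleneck 5, total now 17
augment #4: 4→8→13→9→10 bottleneck 6, total now 23
augment #5: 4→5→0→11→9→10 bottleneck 6, total now 29
augment #6: 4→5→0→3→1→6→10 bottleneck 5, total now 34
augment #7: 4→5→0→3→12→6→10 bottleneck 3, total now 37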